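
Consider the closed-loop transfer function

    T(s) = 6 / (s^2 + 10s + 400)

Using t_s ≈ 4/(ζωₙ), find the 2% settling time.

Comparing s^2 + 10s + 400 to s^2 + 2ζωₙs + ωₙ²: ωₙ = 20 rad/s and ζ = 10/(2·20) = 0.25.
ζωₙ = 10/2 = 5, so t_s ≈ 4/(ζωₙ) = 4/5 = 0.8000 s.

t_s ≈ 0.8000 s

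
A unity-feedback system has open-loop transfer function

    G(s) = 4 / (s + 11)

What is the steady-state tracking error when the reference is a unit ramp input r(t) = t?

e_ss = ∞

G(s) has no poles at the origin.
This is a Type 0 system; Kv = lim_{s→0} s·G(s) = 0, so the steady-state error for a ramp input is infinite.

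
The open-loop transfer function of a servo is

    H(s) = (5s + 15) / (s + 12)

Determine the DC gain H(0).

Set s = 0: H(0) = (15) / (12) = 5/4.

H(0) = 5/4 ≈ 1.250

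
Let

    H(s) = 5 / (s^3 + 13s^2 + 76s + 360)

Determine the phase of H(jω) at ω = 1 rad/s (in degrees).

∠H(j1) ≈ -12.20°

At s = j1: numerator = 5, denominator = 347 + j75.
∠H = ∠num − ∠den = 0° − (12.196°) = -12.20°.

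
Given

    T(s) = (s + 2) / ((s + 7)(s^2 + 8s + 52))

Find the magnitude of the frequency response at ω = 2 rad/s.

|T(j2)| ≈ 0.007679

Substitute s = j2: numerator = 2 + j2, denominator = 304 + j208.
|T(j2)| = |2 + j2| / |304 + j208| = 2.8284 / 368.35 ≈ 0.007679.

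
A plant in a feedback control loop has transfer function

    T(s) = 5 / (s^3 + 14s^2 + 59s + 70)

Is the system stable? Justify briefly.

The denominator s^3 + 14s^2 + 59s + 70 factors as (s + 7)(s + 2)(s + 5), giving poles at s = -7, -2, -5.
Since all poles lie strictly in the left half-plane, the system is stable.

stable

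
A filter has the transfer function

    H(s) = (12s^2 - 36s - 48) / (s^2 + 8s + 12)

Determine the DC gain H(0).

Set s = 0: H(0) = (-48) / (12) = -4.

H(0) = -4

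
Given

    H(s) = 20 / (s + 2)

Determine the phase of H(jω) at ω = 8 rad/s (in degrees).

At s = j8: numerator = 20, denominator = 2 + j8.
∠H = ∠num − ∠den = 0° − (75.964°) = -75.96°.

∠H(j8) ≈ -75.96°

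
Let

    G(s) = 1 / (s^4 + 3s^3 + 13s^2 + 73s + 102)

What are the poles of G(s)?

The poles are the roots of the denominator s^4 + 3s^3 + 13s^2 + 73s + 102 = 0.
Trying s = -2: the polynomial evaluates to 0, so (s + 2) is a factor.
Dividing out leaves s^3 + s^2 + 11s + 51 = 0.
This factors further as (s^2 - 2s + 17)(s + 3) = 0.

s = -2, 1 ± 4j, -3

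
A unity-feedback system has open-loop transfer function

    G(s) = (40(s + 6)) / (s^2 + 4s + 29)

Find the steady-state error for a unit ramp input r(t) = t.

e_ss = ∞

G(s) has no poles at the origin.
This is a Type 0 system; Kv = lim_{s→0} s·G(s) = 0, so the steady-state error for a ramp input is infinite.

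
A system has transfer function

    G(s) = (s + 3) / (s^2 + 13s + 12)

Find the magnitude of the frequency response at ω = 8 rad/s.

|G(j8)| ≈ 0.07348

Substitute s = j8: numerator = 3 + j8, denominator = -52 + j104.
|G(j8)| = |3 + j8| / |-52 + j104| = 8.5440 / 116.28 ≈ 0.07348.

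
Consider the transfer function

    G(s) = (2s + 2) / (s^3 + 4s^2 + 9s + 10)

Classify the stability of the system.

stable

The denominator s^3 + 4s^2 + 9s + 10 factors as (s^2 + 2s + 5)(s + 2), giving poles at s = -1 ± 2j, -2.
Since all poles lie strictly in the left half-plane, the system is stable.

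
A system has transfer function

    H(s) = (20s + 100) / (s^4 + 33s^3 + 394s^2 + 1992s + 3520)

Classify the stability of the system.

stable

The denominator s^4 + 33s^3 + 394s^2 + 1992s + 3520 factors as (s + 4)(s + 8)(s + 11)(s + 10), giving poles at s = -4, -8, -11, -10.
Since all poles lie strictly in the left half-plane, the system is stable.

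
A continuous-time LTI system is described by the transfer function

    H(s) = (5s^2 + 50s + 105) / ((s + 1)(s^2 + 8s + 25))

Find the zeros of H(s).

s = -3, -7

Set the numerator to zero: 5s^2 + 50s + 105 = 0, i.e. 5·(s^2 + 10s + 21) = 0.
Factoring: (s + 3)(s + 7) = 0.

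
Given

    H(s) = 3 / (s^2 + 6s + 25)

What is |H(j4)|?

Substitute s = j4: numerator = 3, denominator = 9 + j24.
|H(j4)| = |3| / |9 + j24| = 3 / 25.632 ≈ 0.1170.

|H(j4)| ≈ 0.1170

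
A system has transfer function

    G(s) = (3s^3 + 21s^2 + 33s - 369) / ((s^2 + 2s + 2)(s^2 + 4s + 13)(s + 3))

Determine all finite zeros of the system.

Set the numerator to zero: 3s^3 + 21s^2 + 33s - 369 = 0, i.e. 3·(s^3 + 7s^2 + 11s - 123) = 0.
Factoring: (s^2 + 10s + 41)(s - 3) = 0.

s = -5 ± 4j, 3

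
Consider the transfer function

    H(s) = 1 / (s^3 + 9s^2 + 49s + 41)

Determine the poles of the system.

The poles are the roots of the denominator s^3 + 9s^2 + 49s + 41 = 0.
Trying s = -1: the polynomial evaluates to 0, so (s + 1) is a factor.
Dividing out leaves s^2 + 8s + 41 = 0.
The quadratic formula then gives s = -4 ± 5j.

s = -1, -4 ± 5j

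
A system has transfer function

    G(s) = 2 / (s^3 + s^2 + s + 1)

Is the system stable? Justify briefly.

The denominator s^3 + s^2 + s + 1 factors as (s^2 + 1)(s + 1), giving poles at s = j, -j, -1.
Since the simple pole(s) at s = j, -j lie on the jω-axis with none in the right half-plane, the system is marginally stable.

marginally stable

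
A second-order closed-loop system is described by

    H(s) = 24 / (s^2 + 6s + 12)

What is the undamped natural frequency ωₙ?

ωₙ ≈ 3.464 rad/s

Compare the denominator to the standard form s^2 + 2ζωₙs + ωₙ².
ωₙ² = 12, so ωₙ = √12 ≈ 3.464 rad/s.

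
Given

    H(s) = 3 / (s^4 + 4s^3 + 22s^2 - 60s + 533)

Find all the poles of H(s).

The poles are the roots of the denominator s^4 + 4s^3 + 22s^2 - 60s + 533 = 0.
No real roots exist; factor into two real quadratics: (s^2 - 4s + 13)(s^2 + 8s + 41) = 0.
Each quadratic gives a conjugate pair via the quadratic formula.

s = 2 ± 3j, -4 ± 5j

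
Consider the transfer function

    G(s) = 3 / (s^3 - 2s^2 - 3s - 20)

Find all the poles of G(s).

s = 4, -1 ± 2j

The poles are the roots of the denominator s^3 - 2s^2 - 3s - 20 = 0.
Trying s = 4: the polynomial evaluates to 0, so (s - 4) is a factor.
Dividing out leaves s^2 + 2s + 5 = 0.
The quadratic formula then gives s = -1 ± 2j.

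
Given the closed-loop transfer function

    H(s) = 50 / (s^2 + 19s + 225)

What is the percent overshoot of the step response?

Comparing s^2 + 19s + 225 to s^2 + 2ζωₙs + ωₙ²: ωₙ = 15 rad/s and ζ = 19/(2·15) ≈ 0.6333.
%OS = 100·exp(−πζ/√(1−ζ²)) = 100·exp(−π·0.6333/√(1−0.6333²)) ≈ 7.65%.

%OS ≈ 7.65%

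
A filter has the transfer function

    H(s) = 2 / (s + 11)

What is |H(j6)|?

|H(j6)| ≈ 0.1596

Substitute s = j6: numerator = 2, denominator = 11 + j6.
|H(j6)| = |2| / |11 + j6| = 2 / 12.530 ≈ 0.1596.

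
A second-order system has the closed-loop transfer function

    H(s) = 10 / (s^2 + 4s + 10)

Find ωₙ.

ωₙ ≈ 3.162 rad/s

Compare the denominator to the standard form s^2 + 2ζωₙs + ωₙ².
ωₙ² = 10, so ωₙ = √10 ≈ 3.162 rad/s.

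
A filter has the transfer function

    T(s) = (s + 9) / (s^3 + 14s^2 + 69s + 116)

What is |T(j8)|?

Substitute s = j8: numerator = 9 + j8, denominator = -780 + j40.
|T(j8)| = |9 + j8| / |-780 + j40| = 12.042 / 781.02 ≈ 0.01542.

|T(j8)| ≈ 0.01542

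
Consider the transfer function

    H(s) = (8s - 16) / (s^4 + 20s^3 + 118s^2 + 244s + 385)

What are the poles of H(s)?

The poles are the roots of the denominator s^4 + 20s^3 + 118s^2 + 244s + 385 = 0.
Trying s = -11: the polynomial evaluates to 0, so (s + 11) is a factor.
Dividing out leaves s^3 + 9s^2 + 19s + 35 = 0.
This factors further as (s^2 + 2s + 5)(s + 7) = 0.

s = -11, -1 + 2j, -1 - 2j, -7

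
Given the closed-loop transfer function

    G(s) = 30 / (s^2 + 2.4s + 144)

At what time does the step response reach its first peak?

Comparing s^2 + 2.4s + 144 to s^2 + 2ζωₙs + ωₙ²: ωₙ = 12 rad/s and ζ = 2.4/(2·12) = 0.1.
ζωₙ = 2.4/2 = 1.2, so ω_d = ωₙ√(1−ζ²) = √(ωₙ² − (ζωₙ)²) = √(144 − 1.2²) = √142.56 ≈ 11.94 rad/s.
t_p = π/ω_d = π/11.94 ≈ 0.2631 s.

t_p ≈ 0.2631 s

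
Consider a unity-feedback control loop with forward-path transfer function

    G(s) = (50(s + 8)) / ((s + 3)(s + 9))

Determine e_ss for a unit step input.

e_ss = 0.06323

G(s) has no poles at the origin.
This is a Type 0 system. Kp = lim_{s→0} G(s) = 400/27.
e_ss = 1/(1 + Kp) = 1/(1 + 400/27) = 27/427 ≈ 0.06323.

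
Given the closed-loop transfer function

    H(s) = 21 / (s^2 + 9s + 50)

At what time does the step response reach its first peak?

Comparing s^2 + 9s + 50 to s^2 + 2ζωₙs + ωₙ²: ωₙ = √50 ≈ 7.071 rad/s and ζ = 9/(2·√50) ≈ 0.6364.
ζωₙ = 9/2 = 4.5, so ω_d = ωₙ√(1−ζ²) = √(ωₙ² − (ζωₙ)²) = √(50 − 4.5²) = √29.75 ≈ 5.454 rad/s.
t_p = π/ω_d = π/5.454 ≈ 0.5760 s.

t_p ≈ 0.5760 s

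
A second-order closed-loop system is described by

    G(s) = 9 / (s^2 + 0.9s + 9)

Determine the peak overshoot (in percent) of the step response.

%OS ≈ 62.1%

Comparing s^2 + 0.9s + 9 to s^2 + 2ζωₙs + ωₙ²: ωₙ = 3 rad/s and ζ = 0.9/(2·3) = 0.15.
%OS = 100·exp(−πζ/√(1−ζ²)) = 100·exp(−π·0.15/√(1−0.15²)) ≈ 62.1%.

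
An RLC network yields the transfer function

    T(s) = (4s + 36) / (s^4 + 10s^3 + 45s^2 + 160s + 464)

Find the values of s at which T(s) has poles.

s = 4j, -4j, -5 + 2j, -5 - 2j

The poles are the roots of the denominator s^4 + 10s^3 + 45s^2 + 160s + 464 = 0.
No real roots exist; factor into two real quadratics: (s^2 + 16)(s^2 + 10s + 29) = 0.
Each quadratic gives a conjugate pair via the quadratic formula.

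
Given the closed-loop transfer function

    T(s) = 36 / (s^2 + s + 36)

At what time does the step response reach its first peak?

t_p ≈ 0.5254 s

Comparing s^2 + s + 36 to s^2 + 2ζωₙs + ωₙ²: ωₙ = 6 rad/s and ζ = 1/(2·6) ≈ 0.08333.
ζωₙ = 1/2 = 0.5, so ω_d = ωₙ√(1−ζ²) = √(ωₙ² − (ζωₙ)²) = √(36 − 0.5²) = √35.75 ≈ 5.979 rad/s.
t_p = π/ω_d = π/5.979 ≈ 0.5254 s.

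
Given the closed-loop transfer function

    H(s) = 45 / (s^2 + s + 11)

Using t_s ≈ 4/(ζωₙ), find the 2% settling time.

Comparing s^2 + s + 11 to s^2 + 2ζωₙs + ωₙ²: ωₙ = √11 ≈ 3.317 rad/s and ζ = 1/(2·√11) ≈ 0.1508.
ζωₙ = 1/2 = 0.5, so t_s ≈ 4/(ζωₙ) = 4/0.5 = 8 s.

t_s ≈ 8 s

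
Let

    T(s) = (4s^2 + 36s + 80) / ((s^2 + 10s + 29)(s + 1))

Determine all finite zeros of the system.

s = -5, -4

Set the numerator to zero: 4s^2 + 36s + 80 = 0, i.e. 4·(s^2 + 9s + 20) = 0.
Factoring: (s + 5)(s + 4) = 0.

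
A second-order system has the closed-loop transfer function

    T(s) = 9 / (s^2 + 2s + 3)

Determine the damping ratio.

ζ ≈ 0.5774

Compare the denominator to the standard form s^2 + 2ζωₙs + ωₙ².
ωₙ² = 3, so ωₙ = √3 ≈ 1.732 rad/s.
2ζωₙ = 2, so ζ = 2/(2·√3) ≈ 0.5774.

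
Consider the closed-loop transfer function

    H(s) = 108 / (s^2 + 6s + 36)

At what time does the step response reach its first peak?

t_p ≈ 0.6046 s

Comparing s^2 + 6s + 36 to s^2 + 2ζωₙs + ωₙ²: ωₙ = 6 rad/s and ζ = 6/(2·6) = 0.5.
ζωₙ = 6/2 = 3, so ω_d = ωₙ√(1−ζ²) = √(ωₙ² − (ζωₙ)²) = √(36 − 3²) = √27 ≈ 5.196 rad/s.
t_p = π/ω_d = π/5.196 ≈ 0.6046 s.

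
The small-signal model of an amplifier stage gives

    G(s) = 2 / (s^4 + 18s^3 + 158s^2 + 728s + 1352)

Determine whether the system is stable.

The denominator s^4 + 18s^3 + 158s^2 + 728s + 1352 factors as (s^2 + 8s + 52)(s^2 + 10s + 26), giving poles at s = -4 ± 6j, -5 ± j.
Since all poles lie strictly in the left half-plane, the system is stable.

stable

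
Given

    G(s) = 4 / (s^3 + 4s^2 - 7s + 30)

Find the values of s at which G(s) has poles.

s = 1 ± 2j, -6

The poles are the roots of the denominator s^3 + 4s^2 - 7s + 30 = 0.
Trying s = -6: the polynomial evaluates to 0, so (s + 6) is a factor.
Dividing out leaves s^2 - 2s + 5 = 0.
The quadratic formula then gives s = 1 ± 2j.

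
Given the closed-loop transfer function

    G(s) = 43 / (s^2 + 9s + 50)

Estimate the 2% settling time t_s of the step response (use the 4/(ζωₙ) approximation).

t_s ≈ 0.8889 s

Comparing s^2 + 9s + 50 to s^2 + 2ζωₙs + ωₙ²: ωₙ = √50 ≈ 7.071 rad/s and ζ = 9/(2·√50) ≈ 0.6364.
ζωₙ = 9/2 = 4.5, so t_s ≈ 4/(ζωₙ) = 4/4.5 ≈ 0.8889 s.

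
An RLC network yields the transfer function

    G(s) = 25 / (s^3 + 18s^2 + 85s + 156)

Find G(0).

G(0) = 25/156 ≈ 0.1603

Set s = 0: G(0) = (25) / (156) = 25/156.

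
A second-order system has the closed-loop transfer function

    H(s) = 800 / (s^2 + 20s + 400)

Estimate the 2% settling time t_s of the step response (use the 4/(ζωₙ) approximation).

Comparing s^2 + 20s + 400 to s^2 + 2ζωₙs + ωₙ²: ωₙ = 20 rad/s and ζ = 20/(2·20) = 0.5.
ζωₙ = 20/2 = 10, so t_s ≈ 4/(ζωₙ) = 4/10 = 0.4000 s.

t_s ≈ 0.4000 s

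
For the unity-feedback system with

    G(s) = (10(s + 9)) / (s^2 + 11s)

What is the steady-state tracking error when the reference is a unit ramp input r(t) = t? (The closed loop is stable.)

G(s) has one pole at the origin.
This is a Type 1 system. Kv = lim_{s→0} s·G(s) = 90/11.
e_ss = 1/Kv = 1/(90/11) = 11/90 ≈ 0.1222.

e_ss = 0.1222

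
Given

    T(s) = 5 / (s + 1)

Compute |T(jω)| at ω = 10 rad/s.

|T(j10)| ≈ 0.4975

Substitute s = j10: numerator = 5, denominator = 1 + j10.
|T(j10)| = |5| / |1 + j10| = 5 / 10.050 ≈ 0.4975.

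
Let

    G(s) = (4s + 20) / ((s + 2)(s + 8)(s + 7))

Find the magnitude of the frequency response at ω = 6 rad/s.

Substitute s = j6: numerator = 20 + j24, denominator = -500 + j300.
|G(j6)| = |20 + j24| / |-500 + j300| = 31.241 / 583.10 ≈ 0.05358.

|G(j6)| ≈ 0.05358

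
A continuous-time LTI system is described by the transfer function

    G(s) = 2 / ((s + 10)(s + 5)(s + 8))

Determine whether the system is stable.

The poles can be read from the denominator factors: s = -10, -5, -8.
Since all poles lie strictly in the left half-plane, the system is stable.

stable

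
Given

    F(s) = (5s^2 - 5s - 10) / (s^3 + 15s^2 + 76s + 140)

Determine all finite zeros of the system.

s = 2, -1

Set the numerator to zero: 5s^2 - 5s - 10 = 0, i.e. 5·(s^2 - s - 2) = 0.
Factoring: (s - 2)(s + 1) = 0.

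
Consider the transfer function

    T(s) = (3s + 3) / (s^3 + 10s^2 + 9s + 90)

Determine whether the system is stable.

marginally stable

The denominator s^3 + 10s^2 + 9s + 90 factors as (s^2 + 9)(s + 10), giving poles at s = 3j, -3j, -10.
Since the simple pole(s) at s = ±3j lie on the jω-axis with none in the right half-plane, the system is marginally stable.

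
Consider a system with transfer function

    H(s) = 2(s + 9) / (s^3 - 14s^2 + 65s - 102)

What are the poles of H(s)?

s = 4 ± j, 6

The poles are the roots of the denominator s^3 - 14s^2 + 65s - 102 = 0.
Trying s = 6: the polynomial evaluates to 0, so (s - 6) is a factor.
Dividing out leaves s^2 - 8s + 17 = 0.
The quadratic formula then gives s = 4 ± 1j.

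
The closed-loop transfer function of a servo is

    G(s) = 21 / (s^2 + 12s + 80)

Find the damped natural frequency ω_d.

Comparing s^2 + 12s + 80 to s^2 + 2ζωₙs + ωₙ²: ωₙ = √80 ≈ 8.944 rad/s and ζ = 12/(2·√80) ≈ 0.6708.
ζωₙ = 12/2 = 6, so ω_d = ωₙ√(1−ζ²) = √(ωₙ² − (ζωₙ)²) = √(80 − 6²) = √44 ≈ 6.633 rad/s.

ω_d ≈ 6.633 rad/s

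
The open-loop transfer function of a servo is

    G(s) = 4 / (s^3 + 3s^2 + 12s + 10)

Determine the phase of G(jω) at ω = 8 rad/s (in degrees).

At s = j8: numerator = 4, denominator = -182 - j416.
∠G = ∠num − ∠den = 0° − (-113.63°) = 113.6°.

∠G(j8) ≈ 113.6°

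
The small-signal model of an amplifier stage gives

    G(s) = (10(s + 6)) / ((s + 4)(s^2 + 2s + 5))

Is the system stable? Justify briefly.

stable

The poles can be read from the denominator factors: s = -4, -1 + 2j, -1 - 2j.
Since all poles lie strictly in the left half-plane, the system is stable.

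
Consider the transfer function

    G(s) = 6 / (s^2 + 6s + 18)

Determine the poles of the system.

s = -3 + 3j, -3 - 3j

The poles are the roots of the denominator s^2 + 6s + 18 = 0.
Using the quadratic formula: s = (-6 ± √(-36))/2 = -3 ± 3j.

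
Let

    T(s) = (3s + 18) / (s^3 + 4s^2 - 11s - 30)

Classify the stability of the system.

The denominator s^3 + 4s^2 - 11s - 30 factors as (s - 3)(s + 2)(s + 5), giving poles at s = 3, -2, -5.
Since the pole(s) at s = 3 lie in the right half-plane, the system is unstable.

unstable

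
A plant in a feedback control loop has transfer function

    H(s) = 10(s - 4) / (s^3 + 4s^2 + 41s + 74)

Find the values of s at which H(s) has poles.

The poles are the roots of the denominator s^3 + 4s^2 + 41s + 74 = 0.
Trying s = -2: the polynomial evaluates to 0, so (s + 2) is a factor.
Dividing out leaves s^2 + 2s + 37 = 0.
The quadratic formula then gives s = -1 ± 6j.

s = -1 ± 6j, -2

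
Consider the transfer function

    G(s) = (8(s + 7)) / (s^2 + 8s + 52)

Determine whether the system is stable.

The poles can be read from the denominator factors: s = -4 + 6j, -4 - 6j.
Since all poles lie strictly in the left half-plane, the system is stable.

stable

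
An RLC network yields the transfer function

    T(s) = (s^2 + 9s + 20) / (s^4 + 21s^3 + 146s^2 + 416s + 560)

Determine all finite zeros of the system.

s = -4, -5

Set the numerator to zero: s^2 + 9s + 20 = 0.
Factoring: (s + 4)(s + 5) = 0.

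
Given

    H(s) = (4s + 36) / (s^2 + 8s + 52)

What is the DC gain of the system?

H(0) = 9/13 ≈ 0.6923

Set s = 0: H(0) = (36) / (52) = 9/13.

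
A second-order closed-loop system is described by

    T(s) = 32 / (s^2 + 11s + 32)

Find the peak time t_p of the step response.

t_p ≈ 2.375 s

Comparing s^2 + 11s + 32 to s^2 + 2ζωₙs + ωₙ²: ωₙ = √32 ≈ 5.657 rad/s and ζ = 11/(2·√32) ≈ 0.9723.
ζωₙ = 11/2 = 5.5, so ω_d = ωₙ√(1−ζ²) = √(ωₙ² − (ζωₙ)²) = √(32 − 5.5²) = √1.75 ≈ 1.323 rad/s.
t_p = π/ω_d = π/1.323 ≈ 2.375 s.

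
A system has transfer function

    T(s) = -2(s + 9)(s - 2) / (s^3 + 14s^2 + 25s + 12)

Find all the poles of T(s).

s = -1, -12, -1

The poles are the roots of the denominator s^3 + 14s^2 + 25s + 12 = 0.
Trying s = -1: the polynomial evaluates to 0, so (s + 1) is a factor.
Dividing out leaves s^2 + 13s + 12 = 0.
Factoring the quadratic: (s + 12)(s + 1) = 0.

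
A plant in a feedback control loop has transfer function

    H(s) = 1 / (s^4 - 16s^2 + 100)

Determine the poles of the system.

s = 3 + j, 3 - j, -3 + j, -3 - j

The poles are the roots of the denominator s^4 - 16s^2 + 100 = 0.
No real roots exist; factor into two real quadratics: (s^2 - 6s + 10)(s^2 + 6s + 10) = 0.
Each quadratic gives a conjugate pair via the quadratic formula.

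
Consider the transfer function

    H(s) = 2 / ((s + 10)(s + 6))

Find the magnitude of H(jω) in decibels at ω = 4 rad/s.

Substitute s = j4: numerator = 2, denominator = 44 + j64.
|H(j4)| = |2| / |44 + j64| = 2 / 77.666 ≈ 0.02575.
In decibels: 20·log₁₀(0.02575) ≈ -31.8 dB.

|H(j4)|_dB ≈ -31.8 dB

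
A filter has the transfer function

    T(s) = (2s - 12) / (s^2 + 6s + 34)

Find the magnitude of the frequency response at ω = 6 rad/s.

Substitute s = j6: numerator = -12 + j12, denominator = -2 + j36.
|T(j6)| = |-12 + j12| / |-2 + j36| = 16.971 / 36.056 ≈ 0.4707.

|T(j6)| ≈ 0.4707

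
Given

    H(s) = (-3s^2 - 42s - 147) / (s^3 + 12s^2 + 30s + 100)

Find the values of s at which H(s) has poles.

s = -1 ± 3j, -10

The poles are the roots of the denominator s^3 + 12s^2 + 30s + 100 = 0.
Trying s = -10: the polynomial evaluates to 0, so (s + 10) is a factor.
Dividing out leaves s^2 + 2s + 10 = 0.
The quadratic formula then gives s = -1 ± 3j.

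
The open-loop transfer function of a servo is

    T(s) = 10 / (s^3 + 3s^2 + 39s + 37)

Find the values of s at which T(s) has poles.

s = -1 + 6j, -1 - 6j, -1

The poles are the roots of the denominator s^3 + 3s^2 + 39s + 37 = 0.
Trying s = -1: the polynomial evaluates to 0, so (s + 1) is a factor.
Dividing out leaves s^2 + 2s + 37 = 0.
The quadratic formula then gives s = -1 ± 6j.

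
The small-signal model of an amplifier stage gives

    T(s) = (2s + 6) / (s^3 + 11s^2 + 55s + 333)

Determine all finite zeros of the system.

s = -3

Set the numerator to zero: 2s + 6 = 0, i.e. 2·(s + 3) = 0.
So s = -3.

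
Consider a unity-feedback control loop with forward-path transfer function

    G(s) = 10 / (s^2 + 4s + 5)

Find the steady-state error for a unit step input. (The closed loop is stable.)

G(s) has no poles at the origin.
This is a Type 0 system. Kp = lim_{s→0} G(s) = 10/5 = 2.
e_ss = 1/(1 + Kp) = 1/(1 + 2) = 1/3 ≈ 0.3333.

e_ss = 0.3333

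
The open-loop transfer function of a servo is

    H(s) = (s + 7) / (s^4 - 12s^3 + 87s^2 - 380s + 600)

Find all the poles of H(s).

The poles are the roots of the denominator s^4 - 12s^3 + 87s^2 - 380s + 600 = 0.
Trying s = 3: the polynomial evaluates to 0, so (s - 3) is a factor.
Dividing out leaves s^3 - 9s^2 + 60s - 200 = 0.
This factors further as (s^2 - 4s + 40)(s - 5) = 0.

s = 2 ± 6j, 3, 5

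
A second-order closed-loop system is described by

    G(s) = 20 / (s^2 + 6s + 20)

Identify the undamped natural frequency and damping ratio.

Compare the denominator to the standard form s^2 + 2ζωₙs + ωₙ².
ωₙ² = 20, so ωₙ = √20 ≈ 4.472 rad/s.
2ζωₙ = 6, so ζ = 6/(2·√20) ≈ 0.6708.
With ζ = 0.6708 the response is underdamped.

ωₙ ≈ 4.472 rad/s, ζ ≈ 0.6708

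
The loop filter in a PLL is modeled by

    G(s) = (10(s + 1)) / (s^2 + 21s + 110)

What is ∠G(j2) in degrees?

At s = j2: numerator = 10 + j20, denominator = 106 + j42.
∠G = ∠num − ∠den = 63.435° − (21.615°) = 41.82°.

∠G(j2) ≈ 41.82°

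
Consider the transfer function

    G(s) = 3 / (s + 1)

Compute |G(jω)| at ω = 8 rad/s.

Substitute s = j8: numerator = 3, denominator = 1 + j8.
|G(j8)| = |3| / |1 + j8| = 3 / 8.0623 ≈ 0.3721.

|G(j8)| ≈ 0.3721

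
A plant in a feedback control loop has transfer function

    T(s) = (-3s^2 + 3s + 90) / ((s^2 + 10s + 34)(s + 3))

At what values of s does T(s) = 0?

s = -5, 6

Set the numerator to zero: -3s^2 + 3s + 90 = 0, i.e. -3·(s^2 - s - 30) = 0.
Factoring: (s + 5)(s - 6) = 0.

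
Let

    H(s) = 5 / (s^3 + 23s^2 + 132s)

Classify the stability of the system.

The denominator s^3 + 23s^2 + 132s factors as s(s + 12)(s + 11), giving poles at s = 0, -12, -11.
Since the simple pole(s) at s = 0 lie on the jω-axis with none in the right half-plane, the system is marginally stable.

marginally stable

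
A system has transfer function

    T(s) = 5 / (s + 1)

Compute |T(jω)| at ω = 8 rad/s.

Substitute s = j8: numerator = 5, denominator = 1 + j8.
|T(j8)| = |5| / |1 + j8| = 5 / 8.0623 ≈ 0.6202.

|T(j8)| ≈ 0.6202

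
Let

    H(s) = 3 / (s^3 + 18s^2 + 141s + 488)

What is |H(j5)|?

|H(j5)| ≈ 0.005161

Substitute s = j5: numerator = 3, denominator = 38 + j580.
|H(j5)| = |3| / |38 + j580| = 3 / 581.24 ≈ 0.005161.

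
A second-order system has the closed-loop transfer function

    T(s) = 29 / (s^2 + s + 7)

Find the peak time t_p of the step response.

Comparing s^2 + s + 7 to s^2 + 2ζωₙs + ωₙ²: ωₙ = √7 ≈ 2.646 rad/s and ζ = 1/(2·√7) ≈ 0.1890.
ζωₙ = 1/2 = 0.5, so ω_d = ωₙ√(1−ζ²) = √(ωₙ² − (ζωₙ)²) = √(7 − 0.5²) = √6.75 ≈ 2.598 rad/s.
t_p = π/ω_d = π/2.598 ≈ 1.209 s.

t_p ≈ 1.209 s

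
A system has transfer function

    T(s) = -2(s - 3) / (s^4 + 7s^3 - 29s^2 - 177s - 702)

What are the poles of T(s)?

s = -2 + 3j, -2 - 3j, 6, -9

The poles are the roots of the denominator s^4 + 7s^3 - 29s^2 - 177s - 702 = 0.
Trying s = 6: the polynomial evaluates to 0, so (s - 6) is a factor.
Dividing out leaves s^3 + 13s^2 + 49s + 117 = 0.
This factors further as (s^2 + 4s + 13)(s + 9) = 0.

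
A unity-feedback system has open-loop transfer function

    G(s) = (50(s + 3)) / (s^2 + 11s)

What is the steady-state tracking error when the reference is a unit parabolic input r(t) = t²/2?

e_ss = ∞

G(s) has one pole at the origin.
This is a Type 1 system; Ka = lim_{s→0} s^2·G(s) = 0, so the steady-state error for a parabola input is infinite.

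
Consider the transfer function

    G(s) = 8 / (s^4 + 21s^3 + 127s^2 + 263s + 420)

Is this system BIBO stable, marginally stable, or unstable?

stable

The denominator s^4 + 21s^3 + 127s^2 + 263s + 420 factors as (s + 12)(s^2 + 2s + 5)(s + 7), giving poles at s = -12, -1 ± 2j, -7.
Since all poles lie strictly in the left half-plane, the system is stable.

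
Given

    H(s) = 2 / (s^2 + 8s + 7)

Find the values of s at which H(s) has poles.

s = -1, -7

The poles are the roots of the denominator s^2 + 8s + 7 = 0.
Factoring: (s + 1)(s + 7) = 0, so s = -1 and s = -7.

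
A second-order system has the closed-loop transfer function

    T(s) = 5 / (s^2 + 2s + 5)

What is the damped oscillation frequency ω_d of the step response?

ω_d = 2 rad/s

Comparing s^2 + 2s + 5 to s^2 + 2ζωₙs + ωₙ²: ωₙ = √5 ≈ 2.236 rad/s and ζ = 2/(2·√5) ≈ 0.4472.
ζωₙ = 2/2 = 1, so ω_d = ωₙ√(1−ζ²) = √(ωₙ² − (ζωₙ)²) = √(5 − 1²) = √4 = 2 rad/s.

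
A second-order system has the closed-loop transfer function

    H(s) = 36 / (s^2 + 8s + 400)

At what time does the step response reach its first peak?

t_p ≈ 0.1603 s

Comparing s^2 + 8s + 400 to s^2 + 2ζωₙs + ωₙ²: ωₙ = 20 rad/s and ζ = 8/(2·20) = 0.2.
ζωₙ = 8/2 = 4, so ω_d = ωₙ√(1−ζ²) = √(ωₙ² − (ζωₙ)²) = √(400 − 4²) = √384 ≈ 19.60 rad/s.
t_p = π/ω_d = π/19.60 ≈ 0.1603 s.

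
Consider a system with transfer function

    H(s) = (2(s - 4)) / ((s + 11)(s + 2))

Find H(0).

H(0) = -4/11 ≈ -0.3636

At s = 0 each factor (s + a) contributes a and each (s^2 + bs + c) contributes c.
H(0) = 2·(-4) / ((11) · (2)) = -8/22 = -4/11.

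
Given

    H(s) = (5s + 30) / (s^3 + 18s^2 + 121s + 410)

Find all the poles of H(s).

s = -4 + 5j, -4 - 5j, -10

The poles are the roots of the denominator s^3 + 18s^2 + 121s + 410 = 0.
Trying s = -10: the polynomial evaluates to 0, so (s + 10) is a factor.
Dividing out leaves s^2 + 8s + 41 = 0.
The quadratic formula then gives s = -4 ± 5j.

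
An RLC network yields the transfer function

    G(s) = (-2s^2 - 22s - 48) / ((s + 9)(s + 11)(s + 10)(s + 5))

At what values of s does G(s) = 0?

Set the numerator to zero: -2s^2 - 22s - 48 = 0, i.e. -2·(s^2 + 11s + 24) = 0.
Factoring: (s + 3)(s + 8) = 0.

s = -3, -8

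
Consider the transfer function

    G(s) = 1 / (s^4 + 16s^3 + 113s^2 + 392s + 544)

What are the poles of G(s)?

s = -4 + j, -4 - j, -4 + 4j, -4 - 4j

The poles are the roots of the denominator s^4 + 16s^3 + 113s^2 + 392s + 544 = 0.
No real roots exist; factor into two real quadratics: (s^2 + 8s + 17)(s^2 + 8s + 32) = 0.
Each quadratic gives a conjugate pair via the quadratic formula.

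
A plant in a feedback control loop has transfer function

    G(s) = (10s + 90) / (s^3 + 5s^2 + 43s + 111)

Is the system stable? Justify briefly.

The denominator s^3 + 5s^2 + 43s + 111 factors as (s^2 + 2s + 37)(s + 3), giving poles at s = -1 + 6j, -1 - 6j, -3.
Since all poles lie strictly in the left half-plane, the system is stable.

stable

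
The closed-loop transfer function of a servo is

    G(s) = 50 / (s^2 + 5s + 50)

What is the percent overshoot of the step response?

Comparing s^2 + 5s + 50 to s^2 + 2ζωₙs + ωₙ²: ωₙ = √50 ≈ 7.071 rad/s and ζ = 5/(2·√50) ≈ 0.3536.
%OS = 100·exp(−πζ/√(1−ζ²)) = 100·exp(−π·0.3536/√(1−0.3536²)) ≈ 30.5%.

%OS ≈ 30.5%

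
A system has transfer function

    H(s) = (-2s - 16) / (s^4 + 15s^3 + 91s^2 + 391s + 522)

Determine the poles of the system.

s = -9, -2 ± 5j, -2

The poles are the roots of the denominator s^4 + 15s^3 + 91s^2 + 391s + 522 = 0.
Trying s = -9: the polynomial evaluates to 0, so (s + 9) is a factor.
Dividing out leaves s^3 + 6s^2 + 37s + 58 = 0.
This factors further as (s^2 + 4s + 29)(s + 2) = 0.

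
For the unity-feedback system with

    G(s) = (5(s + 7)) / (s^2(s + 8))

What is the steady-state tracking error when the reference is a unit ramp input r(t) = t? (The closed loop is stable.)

e_ss = 0

G(s) has 2 poles at the origin.
This is a Type 2 system; for a ramp input the steady-state error is zero.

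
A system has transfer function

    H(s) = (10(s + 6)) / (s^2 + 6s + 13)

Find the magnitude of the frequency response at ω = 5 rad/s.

|H(j5)| ≈ 2.417

Substitute s = j5: numerator = 60 + j50, denominator = -12 + j30.
|H(j5)| = |60 + j50| / |-12 + j30| = 78.102 / 32.311 ≈ 2.417.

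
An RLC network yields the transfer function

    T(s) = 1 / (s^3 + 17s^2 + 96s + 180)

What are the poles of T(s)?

s = -6, -6, -5

The poles are the roots of the denominator s^3 + 17s^2 + 96s + 180 = 0.
Trying s = -6: the polynomial evaluates to 0, so (s + 6) is a factor.
Dividing out leaves s^2 + 11s + 30 = 0.
Factoring the quadratic: (s + 6)(s + 5) = 0.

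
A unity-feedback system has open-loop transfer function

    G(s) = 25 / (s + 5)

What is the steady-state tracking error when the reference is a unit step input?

e_ss = 0.1667

G(s) has no poles at the origin.
This is a Type 0 system. Kp = lim_{s→0} G(s) = 25/5 = 5.
e_ss = 1/(1 + Kp) = 1/(1 + 5) = 1/6 ≈ 0.1667.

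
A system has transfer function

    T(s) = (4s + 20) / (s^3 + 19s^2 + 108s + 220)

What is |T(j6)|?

|T(j6)| ≈ 0.04928

Substitute s = j6: numerator = 20 + j24, denominator = -464 + j432.
|T(j6)| = |20 + j24| / |-464 + j432| = 31.241 / 633.97 ≈ 0.04928.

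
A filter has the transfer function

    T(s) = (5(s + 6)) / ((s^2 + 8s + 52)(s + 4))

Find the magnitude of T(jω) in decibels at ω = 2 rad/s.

Substitute s = j2: numerator = 30 + j10, denominator = 160 + j160.
|T(j2)| = |30 + j10| / |160 + j160| = 31.623 / 226.27 ≈ 0.1398.
In decibels: 20·log₁₀(0.1398) ≈ -17.1 dB.

|T(j2)|_dB ≈ -17.1 dB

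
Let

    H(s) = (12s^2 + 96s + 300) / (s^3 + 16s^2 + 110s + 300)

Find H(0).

Set s = 0: H(0) = (300) / (300) = 1.

H(0) = 1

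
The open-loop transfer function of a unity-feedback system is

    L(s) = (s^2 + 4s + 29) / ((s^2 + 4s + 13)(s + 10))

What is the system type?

Type 0

The denominator has no factor of s at the origin — no free integrator — so this is a Type 0 system.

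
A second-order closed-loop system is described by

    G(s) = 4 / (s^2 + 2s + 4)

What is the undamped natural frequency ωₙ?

Compare the denominator to the standard form s^2 + 2ζωₙs + ωₙ².
ωₙ² = 4, so ωₙ = 2 rad/s.

ωₙ = 2 rad/s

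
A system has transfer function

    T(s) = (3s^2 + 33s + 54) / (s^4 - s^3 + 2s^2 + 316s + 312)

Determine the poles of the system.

s = 4 + 6j, 4 - 6j, -1, -6

The poles are the roots of the denominator s^4 - s^3 + 2s^2 + 316s + 312 = 0.
Trying s = -1: the polynomial evaluates to 0, so (s + 1) is a factor.
Dividing out leaves s^3 - 2s^2 + 4s + 312 = 0.
This factors further as (s^2 - 8s + 52)(s + 6) = 0.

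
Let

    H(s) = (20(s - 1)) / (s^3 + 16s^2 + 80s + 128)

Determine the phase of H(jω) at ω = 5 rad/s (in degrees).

At s = j5: numerator = -20 + j100, denominator = -272 + j275.
∠H = ∠num − ∠den = 101.31° − (134.69°) = -33.38°.

∠H(j5) ≈ -33.38°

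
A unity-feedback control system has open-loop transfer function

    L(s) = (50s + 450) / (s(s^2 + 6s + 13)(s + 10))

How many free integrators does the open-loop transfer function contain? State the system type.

Type 1

The denominator has 1 factor of s at the origin (free integrator), so this is a Type 1 system.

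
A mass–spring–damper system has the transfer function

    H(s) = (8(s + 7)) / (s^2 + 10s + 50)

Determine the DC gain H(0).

H(0) = 28/25 ≈ 1.120

Set s = 0: H(0) = (56) / (50) = 28/25.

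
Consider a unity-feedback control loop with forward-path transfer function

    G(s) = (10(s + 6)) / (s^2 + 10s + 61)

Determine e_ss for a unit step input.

G(s) has no poles at the origin.
This is a Type 0 system. Kp = lim_{s→0} G(s) = 60/61.
e_ss = 1/(1 + Kp) = 1/(1 + 60/61) = 61/121 ≈ 0.5041.

e_ss = 0.5041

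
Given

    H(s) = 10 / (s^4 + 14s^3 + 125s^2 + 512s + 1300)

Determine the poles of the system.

s = -3 ± 4j, -4 ± 6j

The poles are the roots of the denominator s^4 + 14s^3 + 125s^2 + 512s + 1300 = 0.
No real roots exist; factor into two real quadratics: (s^2 + 6s + 25)(s^2 + 8s + 52) = 0.
Each quadratic gives a conjugate pair via the quadratic formula.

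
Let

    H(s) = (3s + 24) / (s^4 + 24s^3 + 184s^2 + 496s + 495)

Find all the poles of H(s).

s = -11, -9, -2 ± j

The poles are the roots of the denominator s^4 + 24s^3 + 184s^2 + 496s + 495 = 0.
Trying s = -11: the polynomial evaluates to 0, so (s + 11) is a factor.
Dividing out leaves s^3 + 13s^2 + 41s + 45 = 0.
This factors further as (s + 9)(s^2 + 4s + 5) = 0.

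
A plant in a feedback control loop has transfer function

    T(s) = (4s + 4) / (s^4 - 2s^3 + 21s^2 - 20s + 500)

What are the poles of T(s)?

The poles are the roots of the denominator s^4 - 2s^3 + 21s^2 - 20s + 500 = 0.
No real roots exist; factor into two real quadratics: (s^2 - 6s + 25)(s^2 + 4s + 20) = 0.
Each quadratic gives a conjugate pair via the quadratic formula.

s = 3 ± 4j, -2 ± 4j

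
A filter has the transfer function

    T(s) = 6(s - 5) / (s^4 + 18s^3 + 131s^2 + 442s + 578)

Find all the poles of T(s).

The poles are the roots of the denominator s^4 + 18s^3 + 131s^2 + 442s + 578 = 0.
No real roots exist; factor into two real quadratics: (s^2 + 8s + 17)(s^2 + 10s + 34) = 0.
Each quadratic gives a conjugate pair via the quadratic formula.

s = -4 ± j, -5 ± 3j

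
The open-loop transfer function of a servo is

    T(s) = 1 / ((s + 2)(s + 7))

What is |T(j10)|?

Substitute s = j10: numerator = 1, denominator = -86 + j90.
|T(j10)| = |1| / |-86 + j90| = 1 / 124.48 ≈ 0.008033.

|T(j10)| ≈ 0.008033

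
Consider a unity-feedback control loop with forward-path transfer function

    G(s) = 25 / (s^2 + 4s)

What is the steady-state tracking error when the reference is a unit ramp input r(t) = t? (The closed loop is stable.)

G(s) has one pole at the origin.
This is a Type 1 system. Kv = lim_{s→0} s·G(s) = 25/4.
e_ss = 1/Kv = 1/(25/4) = 4/25 ≈ 0.1600.

e_ss = 0.1600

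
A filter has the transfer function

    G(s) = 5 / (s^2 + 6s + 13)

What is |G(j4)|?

|G(j4)| ≈ 0.2067

Substitute s = j4: numerator = 5, denominator = -3 + j24.
|G(j4)| = |5| / |-3 + j24| = 5 / 24.187 ≈ 0.2067.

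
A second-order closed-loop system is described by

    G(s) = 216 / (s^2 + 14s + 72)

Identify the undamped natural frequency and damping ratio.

ωₙ ≈ 8.485 rad/s, ζ ≈ 0.8250

Compare the denominator to the standard form s^2 + 2ζωₙs + ωₙ².
ωₙ² = 72, so ωₙ = √72 ≈ 8.485 rad/s.
2ζωₙ = 14, so ζ = 14/(2·√72) ≈ 0.8250.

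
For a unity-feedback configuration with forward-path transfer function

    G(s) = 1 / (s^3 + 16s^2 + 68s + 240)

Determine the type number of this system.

Type 0

The denominator has no factor of s at the origin — no free integrator — so this is a Type 0 system.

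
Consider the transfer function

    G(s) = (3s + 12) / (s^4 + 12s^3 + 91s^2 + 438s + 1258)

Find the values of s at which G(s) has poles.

s = -5 ± 3j, -1 ± 6j

The poles are the roots of the denominator s^4 + 12s^3 + 91s^2 + 438s + 1258 = 0.
No real roots exist; factor into two real quadratics: (s^2 + 10s + 34)(s^2 + 2s + 37) = 0.
Each quadratic gives a conjugate pair via the quadratic formula.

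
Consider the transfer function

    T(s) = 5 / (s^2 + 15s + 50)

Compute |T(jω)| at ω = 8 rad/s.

Substitute s = j8: numerator = 5, denominator = -14 + j120.
|T(j8)| = |5| / |-14 + j120| = 5 / 120.81 ≈ 0.04139.

|T(j8)| ≈ 0.04139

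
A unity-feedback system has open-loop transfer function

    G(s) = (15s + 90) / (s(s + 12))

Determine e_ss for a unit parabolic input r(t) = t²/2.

e_ss = ∞

G(s) has one pole at the origin.
This is a Type 1 system; Ka = lim_{s→0} s^2·G(s) = 0, so the steady-state error for a parabola input is infinite.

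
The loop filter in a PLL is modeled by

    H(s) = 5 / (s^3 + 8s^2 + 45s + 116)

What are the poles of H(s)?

s = -2 + 5j, -2 - 5j, -4

The poles are the roots of the denominator s^3 + 8s^2 + 45s + 116 = 0.
Trying s = -4: the polynomial evaluates to 0, so (s + 4) is a factor.
Dividing out leaves s^2 + 4s + 29 = 0.
The quadratic formula then gives s = -2 ± 5j.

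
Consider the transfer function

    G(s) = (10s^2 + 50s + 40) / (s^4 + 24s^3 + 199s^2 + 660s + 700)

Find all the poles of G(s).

The poles are the roots of the denominator s^4 + 24s^3 + 199s^2 + 660s + 700 = 0.
Trying s = -10: the polynomial evaluates to 0, so (s + 10) is a factor.
Dividing out leaves s^3 + 14s^2 + 59s + 70 = 0.
This factors further as (s + 2)(s + 7)(s + 5) = 0.

s = -10, -2, -7, -5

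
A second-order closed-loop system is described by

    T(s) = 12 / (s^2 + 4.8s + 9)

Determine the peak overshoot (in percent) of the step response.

Comparing s^2 + 4.8s + 9 to s^2 + 2ζωₙs + ωₙ²: ωₙ = 3 rad/s and ζ = 4.8/(2·3) = 0.8.
%OS = 100·exp(−πζ/√(1−ζ²)) = 100·exp(−π·0.8/√(1−0.8²)) ≈ 1.52%.

%OS ≈ 1.52%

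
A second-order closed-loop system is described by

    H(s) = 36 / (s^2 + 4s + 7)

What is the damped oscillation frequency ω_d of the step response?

ω_d ≈ 1.732 rad/s

Comparing s^2 + 4s + 7 to s^2 + 2ζωₙs + ωₙ²: ωₙ = √7 ≈ 2.646 rad/s and ζ = 4/(2·√7) ≈ 0.7559.
ζωₙ = 4/2 = 2, so ω_d = ωₙ√(1−ζ²) = √(ωₙ² − (ζωₙ)²) = √(7 − 2²) = √3 ≈ 1.732 rad/s.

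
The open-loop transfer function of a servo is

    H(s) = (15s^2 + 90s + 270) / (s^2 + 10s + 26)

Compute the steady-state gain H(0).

H(0) = 135/13 ≈ 10.38

Set s = 0: H(0) = (270) / (26) = 135/13.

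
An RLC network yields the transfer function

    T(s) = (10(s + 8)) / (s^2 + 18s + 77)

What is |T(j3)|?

|T(j3)| ≈ 0.9840

Substitute s = j3: numerator = 80 + j30, denominator = 68 + j54.
|T(j3)| = |80 + j30| / |68 + j54| = 85.440 / 86.833 ≈ 0.9840.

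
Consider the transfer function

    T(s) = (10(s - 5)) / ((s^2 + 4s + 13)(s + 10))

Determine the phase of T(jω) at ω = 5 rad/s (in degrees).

At s = j5: numerator = -50 + j50, denominator = -220 + j140.
∠T = ∠num − ∠den = 135° − (147.53°) = -12.53°.

∠T(j5) ≈ -12.53°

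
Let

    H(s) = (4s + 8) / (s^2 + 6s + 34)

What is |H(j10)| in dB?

Substitute s = j10: numerator = 8 + j40, denominator = -66 + j60.
|H(j10)| = |8 + j40| / |-66 + j60| = 40.792 / 89.196 ≈ 0.4573.
In decibels: 20·log₁₀(0.4573) ≈ -6.80 dB.

|H(j10)|_dB ≈ -6.80 dB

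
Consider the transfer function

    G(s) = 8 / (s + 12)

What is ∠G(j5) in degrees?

At s = j5: numerator = 8, denominator = 12 + j5.
∠G = ∠num − ∠den = 0° − (22.620°) = -22.62°.

∠G(j5) ≈ -22.62°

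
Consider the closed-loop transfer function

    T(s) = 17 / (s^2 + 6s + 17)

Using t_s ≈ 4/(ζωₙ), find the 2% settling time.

t_s ≈ 1.333 s

Comparing s^2 + 6s + 17 to s^2 + 2ζωₙs + ωₙ²: ωₙ = √17 ≈ 4.123 rad/s and ζ = 6/(2·√17) ≈ 0.7276.
ζωₙ = 6/2 = 3, so t_s ≈ 4/(ζωₙ) = 4/3 ≈ 1.333 s.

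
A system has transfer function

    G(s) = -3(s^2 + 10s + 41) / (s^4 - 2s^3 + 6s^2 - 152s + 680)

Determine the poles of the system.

s = 4 + 2j, 4 - 2j, -3 + 5j, -3 - 5j

The poles are the roots of the denominator s^4 - 2s^3 + 6s^2 - 152s + 680 = 0.
No real roots exist; factor into two real quadratics: (s^2 - 8s + 20)(s^2 + 6s + 34) = 0.
Each quadratic gives a conjugate pair via the quadratic formula.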